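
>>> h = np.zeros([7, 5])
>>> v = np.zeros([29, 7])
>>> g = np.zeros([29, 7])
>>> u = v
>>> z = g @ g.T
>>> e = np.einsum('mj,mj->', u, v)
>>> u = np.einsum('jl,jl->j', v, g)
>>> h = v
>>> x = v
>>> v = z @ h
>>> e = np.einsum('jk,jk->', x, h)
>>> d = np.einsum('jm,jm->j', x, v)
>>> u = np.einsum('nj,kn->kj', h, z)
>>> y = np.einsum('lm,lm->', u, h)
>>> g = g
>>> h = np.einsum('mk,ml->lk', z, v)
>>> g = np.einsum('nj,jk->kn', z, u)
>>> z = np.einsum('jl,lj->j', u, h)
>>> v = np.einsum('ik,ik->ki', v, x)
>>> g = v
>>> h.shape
(7, 29)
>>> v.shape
(7, 29)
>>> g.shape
(7, 29)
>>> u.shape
(29, 7)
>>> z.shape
(29,)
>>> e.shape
()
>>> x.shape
(29, 7)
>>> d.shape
(29,)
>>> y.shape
()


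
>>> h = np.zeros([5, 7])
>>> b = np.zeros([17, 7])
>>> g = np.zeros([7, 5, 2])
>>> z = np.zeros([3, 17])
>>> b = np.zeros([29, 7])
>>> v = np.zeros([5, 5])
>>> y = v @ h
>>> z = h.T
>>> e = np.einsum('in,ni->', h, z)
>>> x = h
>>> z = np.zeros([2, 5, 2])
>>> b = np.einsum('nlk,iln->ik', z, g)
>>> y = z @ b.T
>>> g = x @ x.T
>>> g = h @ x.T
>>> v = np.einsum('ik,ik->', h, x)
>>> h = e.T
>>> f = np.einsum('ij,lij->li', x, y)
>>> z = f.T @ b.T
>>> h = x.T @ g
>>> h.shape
(7, 5)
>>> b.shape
(7, 2)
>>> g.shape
(5, 5)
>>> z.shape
(5, 7)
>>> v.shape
()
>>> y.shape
(2, 5, 7)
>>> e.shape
()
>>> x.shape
(5, 7)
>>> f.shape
(2, 5)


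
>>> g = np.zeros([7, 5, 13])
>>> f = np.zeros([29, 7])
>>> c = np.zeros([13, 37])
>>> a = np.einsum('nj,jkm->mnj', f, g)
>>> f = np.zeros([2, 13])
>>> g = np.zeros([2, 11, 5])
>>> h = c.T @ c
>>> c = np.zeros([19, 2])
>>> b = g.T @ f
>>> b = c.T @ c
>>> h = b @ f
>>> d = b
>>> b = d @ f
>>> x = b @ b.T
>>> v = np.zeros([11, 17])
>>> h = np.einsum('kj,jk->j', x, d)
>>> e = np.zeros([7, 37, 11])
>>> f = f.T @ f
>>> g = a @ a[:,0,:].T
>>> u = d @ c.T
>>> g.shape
(13, 29, 13)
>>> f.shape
(13, 13)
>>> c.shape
(19, 2)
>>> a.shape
(13, 29, 7)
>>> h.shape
(2,)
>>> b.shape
(2, 13)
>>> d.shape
(2, 2)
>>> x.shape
(2, 2)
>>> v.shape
(11, 17)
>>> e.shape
(7, 37, 11)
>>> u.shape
(2, 19)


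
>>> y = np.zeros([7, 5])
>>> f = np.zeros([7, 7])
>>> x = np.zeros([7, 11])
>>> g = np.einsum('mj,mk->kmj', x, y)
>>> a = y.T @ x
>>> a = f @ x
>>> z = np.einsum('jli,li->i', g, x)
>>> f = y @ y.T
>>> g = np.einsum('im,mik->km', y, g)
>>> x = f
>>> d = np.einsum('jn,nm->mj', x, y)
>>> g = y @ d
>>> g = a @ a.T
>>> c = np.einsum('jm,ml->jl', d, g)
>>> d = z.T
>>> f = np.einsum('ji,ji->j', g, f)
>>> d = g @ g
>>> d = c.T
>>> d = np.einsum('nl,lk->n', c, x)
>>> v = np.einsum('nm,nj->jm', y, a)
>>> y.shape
(7, 5)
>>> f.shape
(7,)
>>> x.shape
(7, 7)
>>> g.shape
(7, 7)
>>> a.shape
(7, 11)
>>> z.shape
(11,)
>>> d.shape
(5,)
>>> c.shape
(5, 7)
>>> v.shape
(11, 5)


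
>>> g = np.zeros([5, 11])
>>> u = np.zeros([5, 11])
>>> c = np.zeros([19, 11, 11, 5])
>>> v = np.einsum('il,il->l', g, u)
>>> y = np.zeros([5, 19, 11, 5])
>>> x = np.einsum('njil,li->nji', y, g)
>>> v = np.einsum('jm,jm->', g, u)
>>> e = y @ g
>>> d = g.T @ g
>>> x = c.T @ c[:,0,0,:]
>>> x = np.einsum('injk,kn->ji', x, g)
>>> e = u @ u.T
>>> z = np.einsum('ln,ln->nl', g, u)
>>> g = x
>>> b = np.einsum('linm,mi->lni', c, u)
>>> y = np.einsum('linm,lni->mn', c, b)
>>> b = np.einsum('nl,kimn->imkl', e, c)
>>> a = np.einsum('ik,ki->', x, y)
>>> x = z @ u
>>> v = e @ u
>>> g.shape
(11, 5)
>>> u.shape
(5, 11)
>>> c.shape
(19, 11, 11, 5)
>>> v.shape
(5, 11)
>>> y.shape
(5, 11)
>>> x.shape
(11, 11)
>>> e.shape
(5, 5)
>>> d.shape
(11, 11)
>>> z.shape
(11, 5)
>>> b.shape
(11, 11, 19, 5)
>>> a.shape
()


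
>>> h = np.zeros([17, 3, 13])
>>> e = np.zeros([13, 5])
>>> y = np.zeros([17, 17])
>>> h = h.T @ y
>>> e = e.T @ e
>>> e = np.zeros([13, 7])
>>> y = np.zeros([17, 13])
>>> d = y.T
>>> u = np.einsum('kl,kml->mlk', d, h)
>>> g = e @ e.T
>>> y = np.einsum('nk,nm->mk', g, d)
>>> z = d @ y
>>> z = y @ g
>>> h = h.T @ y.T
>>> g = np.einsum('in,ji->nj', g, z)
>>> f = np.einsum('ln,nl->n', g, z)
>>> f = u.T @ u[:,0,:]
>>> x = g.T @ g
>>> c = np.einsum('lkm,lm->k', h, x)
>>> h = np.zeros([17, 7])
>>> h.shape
(17, 7)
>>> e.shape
(13, 7)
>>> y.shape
(17, 13)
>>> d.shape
(13, 17)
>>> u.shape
(3, 17, 13)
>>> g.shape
(13, 17)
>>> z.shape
(17, 13)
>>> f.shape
(13, 17, 13)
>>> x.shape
(17, 17)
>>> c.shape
(3,)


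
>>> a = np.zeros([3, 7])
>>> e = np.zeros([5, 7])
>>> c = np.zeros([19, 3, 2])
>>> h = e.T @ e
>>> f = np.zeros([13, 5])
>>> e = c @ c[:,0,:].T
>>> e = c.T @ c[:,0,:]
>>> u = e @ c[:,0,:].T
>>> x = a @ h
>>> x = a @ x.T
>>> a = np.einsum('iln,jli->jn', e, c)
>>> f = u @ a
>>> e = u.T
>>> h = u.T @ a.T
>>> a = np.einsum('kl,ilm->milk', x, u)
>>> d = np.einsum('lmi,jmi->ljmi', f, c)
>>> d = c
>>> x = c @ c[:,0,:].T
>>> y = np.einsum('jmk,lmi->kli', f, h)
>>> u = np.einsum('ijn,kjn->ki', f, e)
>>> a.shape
(19, 2, 3, 3)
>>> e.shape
(19, 3, 2)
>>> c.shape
(19, 3, 2)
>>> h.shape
(19, 3, 19)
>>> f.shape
(2, 3, 2)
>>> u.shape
(19, 2)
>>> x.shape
(19, 3, 19)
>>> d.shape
(19, 3, 2)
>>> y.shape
(2, 19, 19)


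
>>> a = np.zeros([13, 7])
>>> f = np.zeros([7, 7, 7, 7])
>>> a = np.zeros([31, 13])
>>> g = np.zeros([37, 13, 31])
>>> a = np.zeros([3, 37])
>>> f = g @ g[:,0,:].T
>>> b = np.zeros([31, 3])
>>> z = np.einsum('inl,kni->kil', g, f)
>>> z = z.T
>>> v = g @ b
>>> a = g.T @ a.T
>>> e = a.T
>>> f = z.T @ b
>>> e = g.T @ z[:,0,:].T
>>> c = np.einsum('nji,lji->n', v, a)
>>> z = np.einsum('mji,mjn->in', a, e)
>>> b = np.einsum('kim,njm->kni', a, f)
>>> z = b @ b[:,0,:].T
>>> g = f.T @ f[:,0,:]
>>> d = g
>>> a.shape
(31, 13, 3)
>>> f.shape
(37, 37, 3)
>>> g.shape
(3, 37, 3)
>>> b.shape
(31, 37, 13)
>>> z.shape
(31, 37, 31)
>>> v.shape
(37, 13, 3)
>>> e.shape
(31, 13, 31)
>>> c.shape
(37,)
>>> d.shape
(3, 37, 3)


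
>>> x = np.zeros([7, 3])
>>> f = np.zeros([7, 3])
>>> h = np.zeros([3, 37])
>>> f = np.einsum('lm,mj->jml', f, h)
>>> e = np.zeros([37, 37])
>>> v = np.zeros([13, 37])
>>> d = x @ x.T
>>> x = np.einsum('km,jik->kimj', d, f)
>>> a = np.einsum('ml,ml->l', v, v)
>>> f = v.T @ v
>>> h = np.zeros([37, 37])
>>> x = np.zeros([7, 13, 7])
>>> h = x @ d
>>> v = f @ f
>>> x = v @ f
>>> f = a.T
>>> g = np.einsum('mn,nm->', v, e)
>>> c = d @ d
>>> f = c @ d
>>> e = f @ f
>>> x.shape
(37, 37)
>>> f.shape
(7, 7)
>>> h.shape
(7, 13, 7)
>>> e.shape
(7, 7)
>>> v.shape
(37, 37)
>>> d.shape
(7, 7)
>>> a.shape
(37,)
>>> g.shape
()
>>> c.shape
(7, 7)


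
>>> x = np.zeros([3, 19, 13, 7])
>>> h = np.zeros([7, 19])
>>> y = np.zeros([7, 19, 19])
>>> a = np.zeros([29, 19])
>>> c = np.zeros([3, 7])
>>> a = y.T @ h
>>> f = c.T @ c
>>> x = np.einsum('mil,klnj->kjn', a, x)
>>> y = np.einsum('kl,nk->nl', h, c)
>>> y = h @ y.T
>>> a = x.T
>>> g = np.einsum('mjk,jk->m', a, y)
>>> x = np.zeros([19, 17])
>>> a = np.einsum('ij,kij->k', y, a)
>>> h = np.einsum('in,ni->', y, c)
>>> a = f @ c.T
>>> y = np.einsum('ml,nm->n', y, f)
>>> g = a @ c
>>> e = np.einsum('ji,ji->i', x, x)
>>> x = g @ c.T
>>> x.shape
(7, 3)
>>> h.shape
()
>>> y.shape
(7,)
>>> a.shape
(7, 3)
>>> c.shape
(3, 7)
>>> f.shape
(7, 7)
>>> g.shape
(7, 7)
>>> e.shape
(17,)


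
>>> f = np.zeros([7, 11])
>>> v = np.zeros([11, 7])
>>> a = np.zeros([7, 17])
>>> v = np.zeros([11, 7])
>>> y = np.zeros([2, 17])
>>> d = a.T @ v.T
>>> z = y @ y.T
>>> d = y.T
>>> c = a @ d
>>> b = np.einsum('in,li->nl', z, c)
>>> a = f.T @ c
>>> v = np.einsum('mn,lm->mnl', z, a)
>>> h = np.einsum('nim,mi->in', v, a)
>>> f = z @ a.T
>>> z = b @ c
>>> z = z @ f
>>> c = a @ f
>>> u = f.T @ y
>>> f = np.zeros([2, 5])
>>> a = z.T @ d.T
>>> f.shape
(2, 5)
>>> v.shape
(2, 2, 11)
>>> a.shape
(11, 17)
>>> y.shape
(2, 17)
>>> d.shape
(17, 2)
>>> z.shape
(2, 11)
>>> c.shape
(11, 11)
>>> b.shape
(2, 7)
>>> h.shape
(2, 2)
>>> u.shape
(11, 17)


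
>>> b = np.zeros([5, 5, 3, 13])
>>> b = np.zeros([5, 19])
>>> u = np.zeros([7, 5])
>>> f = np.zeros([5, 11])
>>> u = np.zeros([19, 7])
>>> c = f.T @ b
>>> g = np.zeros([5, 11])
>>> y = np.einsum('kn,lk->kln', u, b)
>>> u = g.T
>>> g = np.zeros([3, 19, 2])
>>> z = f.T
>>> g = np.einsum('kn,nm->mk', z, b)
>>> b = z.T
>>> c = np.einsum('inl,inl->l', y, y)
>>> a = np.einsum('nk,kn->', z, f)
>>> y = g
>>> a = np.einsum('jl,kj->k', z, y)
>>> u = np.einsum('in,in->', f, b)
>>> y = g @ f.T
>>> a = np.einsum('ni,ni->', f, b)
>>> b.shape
(5, 11)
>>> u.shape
()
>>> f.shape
(5, 11)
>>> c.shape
(7,)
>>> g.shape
(19, 11)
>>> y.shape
(19, 5)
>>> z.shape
(11, 5)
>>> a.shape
()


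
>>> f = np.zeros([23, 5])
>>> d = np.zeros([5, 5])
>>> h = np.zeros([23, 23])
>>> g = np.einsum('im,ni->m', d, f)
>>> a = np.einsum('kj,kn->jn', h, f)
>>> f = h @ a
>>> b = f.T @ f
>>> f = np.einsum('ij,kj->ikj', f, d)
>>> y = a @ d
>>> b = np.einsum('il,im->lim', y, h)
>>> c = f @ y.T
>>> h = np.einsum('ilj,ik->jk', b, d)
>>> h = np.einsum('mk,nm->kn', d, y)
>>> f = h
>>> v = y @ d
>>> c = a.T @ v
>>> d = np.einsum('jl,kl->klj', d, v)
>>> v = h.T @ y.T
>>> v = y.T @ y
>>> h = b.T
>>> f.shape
(5, 23)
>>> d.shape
(23, 5, 5)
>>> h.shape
(23, 23, 5)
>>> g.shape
(5,)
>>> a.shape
(23, 5)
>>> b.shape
(5, 23, 23)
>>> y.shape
(23, 5)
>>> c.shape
(5, 5)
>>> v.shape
(5, 5)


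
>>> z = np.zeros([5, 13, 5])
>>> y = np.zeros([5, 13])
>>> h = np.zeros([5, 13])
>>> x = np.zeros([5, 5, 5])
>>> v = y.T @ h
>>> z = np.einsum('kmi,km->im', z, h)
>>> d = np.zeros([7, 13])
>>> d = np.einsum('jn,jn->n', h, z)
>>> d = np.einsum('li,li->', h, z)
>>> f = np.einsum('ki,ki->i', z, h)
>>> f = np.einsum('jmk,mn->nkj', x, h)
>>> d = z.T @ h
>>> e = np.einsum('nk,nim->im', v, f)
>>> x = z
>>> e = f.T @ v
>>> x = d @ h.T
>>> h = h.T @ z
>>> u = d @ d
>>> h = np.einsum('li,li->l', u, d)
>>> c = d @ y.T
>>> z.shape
(5, 13)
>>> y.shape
(5, 13)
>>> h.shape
(13,)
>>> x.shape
(13, 5)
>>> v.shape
(13, 13)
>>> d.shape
(13, 13)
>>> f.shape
(13, 5, 5)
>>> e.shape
(5, 5, 13)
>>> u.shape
(13, 13)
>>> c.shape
(13, 5)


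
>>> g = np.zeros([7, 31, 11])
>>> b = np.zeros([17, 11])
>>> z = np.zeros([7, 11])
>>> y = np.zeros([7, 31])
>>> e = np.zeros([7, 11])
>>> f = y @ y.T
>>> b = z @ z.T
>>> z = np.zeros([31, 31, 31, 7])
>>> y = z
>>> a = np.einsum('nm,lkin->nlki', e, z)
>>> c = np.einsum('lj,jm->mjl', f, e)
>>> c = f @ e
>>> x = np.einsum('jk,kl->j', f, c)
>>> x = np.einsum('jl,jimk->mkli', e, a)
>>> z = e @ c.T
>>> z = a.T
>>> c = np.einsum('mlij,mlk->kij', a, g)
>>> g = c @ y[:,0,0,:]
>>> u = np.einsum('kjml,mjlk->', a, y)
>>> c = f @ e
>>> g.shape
(11, 31, 7)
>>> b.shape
(7, 7)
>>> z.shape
(31, 31, 31, 7)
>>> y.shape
(31, 31, 31, 7)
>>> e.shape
(7, 11)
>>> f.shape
(7, 7)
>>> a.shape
(7, 31, 31, 31)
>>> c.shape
(7, 11)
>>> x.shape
(31, 31, 11, 31)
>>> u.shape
()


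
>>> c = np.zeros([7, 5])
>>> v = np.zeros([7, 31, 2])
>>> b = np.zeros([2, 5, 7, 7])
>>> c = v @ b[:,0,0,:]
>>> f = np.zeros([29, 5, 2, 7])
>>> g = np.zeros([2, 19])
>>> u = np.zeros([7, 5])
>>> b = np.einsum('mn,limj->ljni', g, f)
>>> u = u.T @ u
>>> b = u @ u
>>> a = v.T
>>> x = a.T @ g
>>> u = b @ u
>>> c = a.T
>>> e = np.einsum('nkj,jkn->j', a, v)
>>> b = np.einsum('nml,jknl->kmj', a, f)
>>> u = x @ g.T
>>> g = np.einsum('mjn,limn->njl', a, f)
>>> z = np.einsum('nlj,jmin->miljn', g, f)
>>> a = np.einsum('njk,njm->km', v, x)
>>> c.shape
(7, 31, 2)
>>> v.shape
(7, 31, 2)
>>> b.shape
(5, 31, 29)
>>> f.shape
(29, 5, 2, 7)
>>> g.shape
(7, 31, 29)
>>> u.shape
(7, 31, 2)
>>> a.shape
(2, 19)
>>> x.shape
(7, 31, 19)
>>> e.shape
(7,)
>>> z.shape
(5, 2, 31, 29, 7)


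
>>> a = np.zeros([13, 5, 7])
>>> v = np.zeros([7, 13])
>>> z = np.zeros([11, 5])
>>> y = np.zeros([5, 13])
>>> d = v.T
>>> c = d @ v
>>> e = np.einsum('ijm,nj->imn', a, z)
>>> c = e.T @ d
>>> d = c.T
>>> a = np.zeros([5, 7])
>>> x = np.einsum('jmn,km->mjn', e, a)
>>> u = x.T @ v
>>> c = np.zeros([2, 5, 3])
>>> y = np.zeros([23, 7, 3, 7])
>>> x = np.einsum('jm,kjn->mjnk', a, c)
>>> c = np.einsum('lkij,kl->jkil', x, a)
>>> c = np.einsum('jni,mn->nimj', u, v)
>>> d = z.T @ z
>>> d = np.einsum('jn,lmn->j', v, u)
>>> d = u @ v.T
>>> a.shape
(5, 7)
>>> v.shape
(7, 13)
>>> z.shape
(11, 5)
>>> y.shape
(23, 7, 3, 7)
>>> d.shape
(11, 13, 7)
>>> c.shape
(13, 13, 7, 11)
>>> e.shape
(13, 7, 11)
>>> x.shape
(7, 5, 3, 2)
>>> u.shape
(11, 13, 13)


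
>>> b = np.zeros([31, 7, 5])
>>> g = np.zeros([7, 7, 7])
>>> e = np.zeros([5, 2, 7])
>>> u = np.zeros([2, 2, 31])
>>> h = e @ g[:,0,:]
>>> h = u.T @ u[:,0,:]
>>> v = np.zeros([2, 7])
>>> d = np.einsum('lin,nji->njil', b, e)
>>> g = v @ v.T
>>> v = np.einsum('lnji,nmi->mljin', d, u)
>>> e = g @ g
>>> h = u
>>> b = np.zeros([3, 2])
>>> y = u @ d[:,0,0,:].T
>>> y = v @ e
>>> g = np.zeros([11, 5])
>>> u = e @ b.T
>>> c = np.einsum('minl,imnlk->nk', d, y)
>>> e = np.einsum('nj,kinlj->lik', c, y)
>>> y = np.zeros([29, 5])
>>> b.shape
(3, 2)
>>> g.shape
(11, 5)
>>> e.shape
(31, 5, 2)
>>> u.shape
(2, 3)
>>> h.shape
(2, 2, 31)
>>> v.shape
(2, 5, 7, 31, 2)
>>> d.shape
(5, 2, 7, 31)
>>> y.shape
(29, 5)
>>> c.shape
(7, 2)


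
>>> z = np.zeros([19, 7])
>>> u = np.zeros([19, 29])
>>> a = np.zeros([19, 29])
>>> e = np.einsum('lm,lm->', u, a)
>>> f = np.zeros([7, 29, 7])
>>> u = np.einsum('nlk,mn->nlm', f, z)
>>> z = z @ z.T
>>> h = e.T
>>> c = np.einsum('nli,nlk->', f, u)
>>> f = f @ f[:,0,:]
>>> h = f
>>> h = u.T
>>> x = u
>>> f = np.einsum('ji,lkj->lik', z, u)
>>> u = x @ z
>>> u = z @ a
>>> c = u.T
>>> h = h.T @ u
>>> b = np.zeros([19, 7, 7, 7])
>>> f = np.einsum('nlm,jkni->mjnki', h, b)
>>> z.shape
(19, 19)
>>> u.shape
(19, 29)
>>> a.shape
(19, 29)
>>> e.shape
()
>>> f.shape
(29, 19, 7, 7, 7)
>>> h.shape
(7, 29, 29)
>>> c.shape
(29, 19)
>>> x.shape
(7, 29, 19)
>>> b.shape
(19, 7, 7, 7)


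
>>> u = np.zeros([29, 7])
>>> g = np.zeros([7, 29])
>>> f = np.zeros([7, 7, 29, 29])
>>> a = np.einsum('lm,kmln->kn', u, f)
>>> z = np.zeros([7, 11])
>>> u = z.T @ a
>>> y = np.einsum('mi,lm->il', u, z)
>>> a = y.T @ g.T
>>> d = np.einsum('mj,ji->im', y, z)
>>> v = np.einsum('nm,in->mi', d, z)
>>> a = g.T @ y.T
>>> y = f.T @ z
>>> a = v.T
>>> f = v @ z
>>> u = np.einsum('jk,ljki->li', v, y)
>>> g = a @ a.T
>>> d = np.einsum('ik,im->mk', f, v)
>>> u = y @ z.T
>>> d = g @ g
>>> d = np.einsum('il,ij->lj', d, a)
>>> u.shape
(29, 29, 7, 7)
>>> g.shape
(7, 7)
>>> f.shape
(29, 11)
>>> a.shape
(7, 29)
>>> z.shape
(7, 11)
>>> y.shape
(29, 29, 7, 11)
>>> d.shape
(7, 29)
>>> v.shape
(29, 7)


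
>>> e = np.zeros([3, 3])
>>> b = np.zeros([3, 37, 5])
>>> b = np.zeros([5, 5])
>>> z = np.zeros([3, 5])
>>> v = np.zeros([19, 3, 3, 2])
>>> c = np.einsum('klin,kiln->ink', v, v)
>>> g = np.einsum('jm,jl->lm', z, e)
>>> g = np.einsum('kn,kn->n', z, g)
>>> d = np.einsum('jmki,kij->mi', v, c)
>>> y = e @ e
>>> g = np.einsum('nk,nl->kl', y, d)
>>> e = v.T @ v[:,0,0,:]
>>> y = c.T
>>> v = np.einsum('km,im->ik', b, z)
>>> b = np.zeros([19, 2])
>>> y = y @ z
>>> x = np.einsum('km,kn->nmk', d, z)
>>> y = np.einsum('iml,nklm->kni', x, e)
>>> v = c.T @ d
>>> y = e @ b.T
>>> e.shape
(2, 3, 3, 2)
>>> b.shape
(19, 2)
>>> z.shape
(3, 5)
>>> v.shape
(19, 2, 2)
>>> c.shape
(3, 2, 19)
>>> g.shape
(3, 2)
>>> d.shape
(3, 2)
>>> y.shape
(2, 3, 3, 19)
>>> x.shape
(5, 2, 3)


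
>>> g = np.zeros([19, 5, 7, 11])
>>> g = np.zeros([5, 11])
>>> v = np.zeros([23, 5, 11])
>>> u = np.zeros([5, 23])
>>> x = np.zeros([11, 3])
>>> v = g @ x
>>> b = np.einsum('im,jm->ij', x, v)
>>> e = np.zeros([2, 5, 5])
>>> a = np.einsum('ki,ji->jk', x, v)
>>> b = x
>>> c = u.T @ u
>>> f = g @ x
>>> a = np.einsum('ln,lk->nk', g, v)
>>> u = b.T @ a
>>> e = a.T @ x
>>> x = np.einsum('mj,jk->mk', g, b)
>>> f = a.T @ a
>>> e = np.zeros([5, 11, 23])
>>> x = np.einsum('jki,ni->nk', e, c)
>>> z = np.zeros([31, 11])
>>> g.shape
(5, 11)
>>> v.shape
(5, 3)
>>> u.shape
(3, 3)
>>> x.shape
(23, 11)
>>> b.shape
(11, 3)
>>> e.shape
(5, 11, 23)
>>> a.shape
(11, 3)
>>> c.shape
(23, 23)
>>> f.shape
(3, 3)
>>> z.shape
(31, 11)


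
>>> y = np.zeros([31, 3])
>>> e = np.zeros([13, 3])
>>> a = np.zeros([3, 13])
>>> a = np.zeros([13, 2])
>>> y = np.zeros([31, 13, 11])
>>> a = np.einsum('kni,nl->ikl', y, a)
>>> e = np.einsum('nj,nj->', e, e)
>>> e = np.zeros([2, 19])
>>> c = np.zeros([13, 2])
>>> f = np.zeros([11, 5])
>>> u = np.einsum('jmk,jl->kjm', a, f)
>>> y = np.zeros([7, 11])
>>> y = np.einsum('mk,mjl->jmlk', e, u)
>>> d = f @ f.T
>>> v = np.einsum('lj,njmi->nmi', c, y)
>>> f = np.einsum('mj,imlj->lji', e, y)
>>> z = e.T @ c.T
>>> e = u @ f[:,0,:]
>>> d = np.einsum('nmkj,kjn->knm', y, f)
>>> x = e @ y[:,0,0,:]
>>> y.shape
(11, 2, 31, 19)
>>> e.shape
(2, 11, 11)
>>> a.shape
(11, 31, 2)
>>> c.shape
(13, 2)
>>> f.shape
(31, 19, 11)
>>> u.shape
(2, 11, 31)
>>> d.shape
(31, 11, 2)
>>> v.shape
(11, 31, 19)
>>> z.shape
(19, 13)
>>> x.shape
(2, 11, 19)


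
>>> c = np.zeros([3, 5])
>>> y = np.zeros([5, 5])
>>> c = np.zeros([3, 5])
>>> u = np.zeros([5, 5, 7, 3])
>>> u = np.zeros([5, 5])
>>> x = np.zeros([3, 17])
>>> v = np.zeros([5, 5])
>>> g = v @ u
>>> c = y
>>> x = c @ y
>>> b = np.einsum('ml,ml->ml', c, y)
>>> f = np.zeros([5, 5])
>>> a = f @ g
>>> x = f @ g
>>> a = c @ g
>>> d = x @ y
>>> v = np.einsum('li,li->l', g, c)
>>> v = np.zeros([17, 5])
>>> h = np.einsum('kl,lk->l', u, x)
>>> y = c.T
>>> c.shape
(5, 5)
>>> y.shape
(5, 5)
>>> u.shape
(5, 5)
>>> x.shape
(5, 5)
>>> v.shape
(17, 5)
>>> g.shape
(5, 5)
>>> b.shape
(5, 5)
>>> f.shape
(5, 5)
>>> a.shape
(5, 5)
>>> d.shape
(5, 5)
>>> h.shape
(5,)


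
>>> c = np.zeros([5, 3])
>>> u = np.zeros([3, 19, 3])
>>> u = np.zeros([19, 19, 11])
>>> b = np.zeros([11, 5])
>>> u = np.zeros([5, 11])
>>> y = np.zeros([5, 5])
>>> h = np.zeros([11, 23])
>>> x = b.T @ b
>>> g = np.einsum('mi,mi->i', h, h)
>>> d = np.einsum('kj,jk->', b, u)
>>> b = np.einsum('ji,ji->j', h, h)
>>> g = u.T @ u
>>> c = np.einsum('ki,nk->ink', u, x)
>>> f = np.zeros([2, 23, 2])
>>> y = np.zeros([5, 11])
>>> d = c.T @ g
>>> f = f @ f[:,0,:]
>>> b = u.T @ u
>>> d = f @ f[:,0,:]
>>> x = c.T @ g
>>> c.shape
(11, 5, 5)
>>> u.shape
(5, 11)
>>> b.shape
(11, 11)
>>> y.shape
(5, 11)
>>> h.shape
(11, 23)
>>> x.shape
(5, 5, 11)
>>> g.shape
(11, 11)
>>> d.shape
(2, 23, 2)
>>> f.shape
(2, 23, 2)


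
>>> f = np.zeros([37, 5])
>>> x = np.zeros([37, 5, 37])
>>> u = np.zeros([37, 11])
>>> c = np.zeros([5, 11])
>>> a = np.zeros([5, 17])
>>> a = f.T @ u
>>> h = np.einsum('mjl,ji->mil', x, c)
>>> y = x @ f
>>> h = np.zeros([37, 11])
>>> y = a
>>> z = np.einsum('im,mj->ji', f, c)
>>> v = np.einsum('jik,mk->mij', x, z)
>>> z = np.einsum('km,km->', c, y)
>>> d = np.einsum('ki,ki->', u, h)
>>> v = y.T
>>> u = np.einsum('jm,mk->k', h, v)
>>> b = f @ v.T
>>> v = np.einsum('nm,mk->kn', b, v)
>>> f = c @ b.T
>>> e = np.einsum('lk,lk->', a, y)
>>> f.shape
(5, 37)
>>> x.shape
(37, 5, 37)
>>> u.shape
(5,)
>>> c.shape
(5, 11)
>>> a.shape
(5, 11)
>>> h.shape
(37, 11)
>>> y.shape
(5, 11)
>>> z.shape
()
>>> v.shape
(5, 37)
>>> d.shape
()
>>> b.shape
(37, 11)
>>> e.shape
()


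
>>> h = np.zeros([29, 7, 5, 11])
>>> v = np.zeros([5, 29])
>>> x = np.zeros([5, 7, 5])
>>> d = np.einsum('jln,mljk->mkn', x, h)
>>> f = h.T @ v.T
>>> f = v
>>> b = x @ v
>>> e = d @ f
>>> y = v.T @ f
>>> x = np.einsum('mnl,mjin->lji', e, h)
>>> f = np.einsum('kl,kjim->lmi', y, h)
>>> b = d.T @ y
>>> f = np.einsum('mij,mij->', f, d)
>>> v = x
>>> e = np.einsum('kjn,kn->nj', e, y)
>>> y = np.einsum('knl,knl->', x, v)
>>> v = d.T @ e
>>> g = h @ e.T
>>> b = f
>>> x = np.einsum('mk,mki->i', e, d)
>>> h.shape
(29, 7, 5, 11)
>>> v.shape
(5, 11, 11)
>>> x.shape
(5,)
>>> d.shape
(29, 11, 5)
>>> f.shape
()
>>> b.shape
()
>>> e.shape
(29, 11)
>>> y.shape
()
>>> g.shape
(29, 7, 5, 29)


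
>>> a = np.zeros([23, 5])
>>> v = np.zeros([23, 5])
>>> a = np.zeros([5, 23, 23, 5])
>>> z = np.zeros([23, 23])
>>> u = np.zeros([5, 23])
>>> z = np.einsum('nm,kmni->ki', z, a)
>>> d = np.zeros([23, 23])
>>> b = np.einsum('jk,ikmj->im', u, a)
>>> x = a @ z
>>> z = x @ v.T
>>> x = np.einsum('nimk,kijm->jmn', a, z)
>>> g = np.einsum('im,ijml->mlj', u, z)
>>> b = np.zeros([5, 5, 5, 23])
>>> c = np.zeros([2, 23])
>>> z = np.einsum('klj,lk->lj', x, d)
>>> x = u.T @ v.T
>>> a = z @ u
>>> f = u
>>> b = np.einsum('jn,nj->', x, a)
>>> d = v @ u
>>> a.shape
(23, 23)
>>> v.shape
(23, 5)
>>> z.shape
(23, 5)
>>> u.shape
(5, 23)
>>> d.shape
(23, 23)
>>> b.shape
()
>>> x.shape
(23, 23)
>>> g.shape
(23, 23, 23)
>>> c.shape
(2, 23)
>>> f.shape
(5, 23)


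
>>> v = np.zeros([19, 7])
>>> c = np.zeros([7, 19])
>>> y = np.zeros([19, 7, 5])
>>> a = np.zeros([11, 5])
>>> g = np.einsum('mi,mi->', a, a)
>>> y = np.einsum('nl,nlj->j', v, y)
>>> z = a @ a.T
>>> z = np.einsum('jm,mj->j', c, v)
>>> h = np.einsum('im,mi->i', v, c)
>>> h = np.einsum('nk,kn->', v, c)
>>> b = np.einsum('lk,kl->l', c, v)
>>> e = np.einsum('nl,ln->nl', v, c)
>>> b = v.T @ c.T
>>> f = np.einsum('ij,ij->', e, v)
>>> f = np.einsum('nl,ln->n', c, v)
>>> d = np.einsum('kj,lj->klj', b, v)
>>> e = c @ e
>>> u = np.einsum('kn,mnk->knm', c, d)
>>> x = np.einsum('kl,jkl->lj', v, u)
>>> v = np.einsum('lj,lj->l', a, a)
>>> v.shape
(11,)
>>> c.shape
(7, 19)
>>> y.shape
(5,)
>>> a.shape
(11, 5)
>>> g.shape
()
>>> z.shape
(7,)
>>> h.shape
()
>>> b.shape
(7, 7)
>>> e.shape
(7, 7)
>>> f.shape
(7,)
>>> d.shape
(7, 19, 7)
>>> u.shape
(7, 19, 7)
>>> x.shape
(7, 7)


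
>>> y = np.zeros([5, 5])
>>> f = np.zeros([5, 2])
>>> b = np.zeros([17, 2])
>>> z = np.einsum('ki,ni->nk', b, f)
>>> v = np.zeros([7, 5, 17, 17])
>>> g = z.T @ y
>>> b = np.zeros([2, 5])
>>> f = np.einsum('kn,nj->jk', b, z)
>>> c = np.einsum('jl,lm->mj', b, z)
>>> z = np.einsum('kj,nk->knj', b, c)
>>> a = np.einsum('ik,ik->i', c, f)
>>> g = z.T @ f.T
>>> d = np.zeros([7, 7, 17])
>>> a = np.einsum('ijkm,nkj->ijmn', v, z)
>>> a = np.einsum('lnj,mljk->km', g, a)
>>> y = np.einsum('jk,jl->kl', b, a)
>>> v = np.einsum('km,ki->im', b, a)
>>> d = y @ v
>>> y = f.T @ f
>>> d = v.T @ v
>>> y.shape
(2, 2)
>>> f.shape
(17, 2)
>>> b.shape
(2, 5)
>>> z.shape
(2, 17, 5)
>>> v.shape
(7, 5)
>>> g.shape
(5, 17, 17)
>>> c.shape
(17, 2)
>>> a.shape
(2, 7)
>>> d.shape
(5, 5)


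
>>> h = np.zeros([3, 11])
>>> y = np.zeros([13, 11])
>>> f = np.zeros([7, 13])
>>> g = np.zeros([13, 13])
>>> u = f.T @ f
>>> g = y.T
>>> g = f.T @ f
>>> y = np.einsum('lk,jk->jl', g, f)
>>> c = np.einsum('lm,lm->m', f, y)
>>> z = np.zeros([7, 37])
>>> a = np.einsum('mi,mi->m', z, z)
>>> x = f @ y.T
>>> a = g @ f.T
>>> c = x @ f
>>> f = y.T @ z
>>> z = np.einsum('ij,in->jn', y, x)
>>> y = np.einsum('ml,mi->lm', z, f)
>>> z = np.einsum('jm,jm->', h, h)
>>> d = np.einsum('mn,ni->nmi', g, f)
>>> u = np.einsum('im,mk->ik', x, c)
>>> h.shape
(3, 11)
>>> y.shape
(7, 13)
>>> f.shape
(13, 37)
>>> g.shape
(13, 13)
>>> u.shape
(7, 13)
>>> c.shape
(7, 13)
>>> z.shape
()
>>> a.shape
(13, 7)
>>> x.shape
(7, 7)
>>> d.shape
(13, 13, 37)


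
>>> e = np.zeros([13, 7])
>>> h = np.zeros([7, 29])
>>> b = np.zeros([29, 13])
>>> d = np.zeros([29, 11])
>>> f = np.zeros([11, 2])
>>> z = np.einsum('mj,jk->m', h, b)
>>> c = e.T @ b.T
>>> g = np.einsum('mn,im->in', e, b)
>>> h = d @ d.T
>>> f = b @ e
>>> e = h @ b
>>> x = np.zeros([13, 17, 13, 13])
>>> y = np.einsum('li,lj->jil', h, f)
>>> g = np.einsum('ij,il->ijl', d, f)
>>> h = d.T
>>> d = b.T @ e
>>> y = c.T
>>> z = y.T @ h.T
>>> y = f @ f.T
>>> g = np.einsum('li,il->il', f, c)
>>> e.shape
(29, 13)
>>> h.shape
(11, 29)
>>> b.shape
(29, 13)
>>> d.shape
(13, 13)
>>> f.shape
(29, 7)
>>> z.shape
(7, 11)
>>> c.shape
(7, 29)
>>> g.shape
(7, 29)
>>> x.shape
(13, 17, 13, 13)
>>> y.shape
(29, 29)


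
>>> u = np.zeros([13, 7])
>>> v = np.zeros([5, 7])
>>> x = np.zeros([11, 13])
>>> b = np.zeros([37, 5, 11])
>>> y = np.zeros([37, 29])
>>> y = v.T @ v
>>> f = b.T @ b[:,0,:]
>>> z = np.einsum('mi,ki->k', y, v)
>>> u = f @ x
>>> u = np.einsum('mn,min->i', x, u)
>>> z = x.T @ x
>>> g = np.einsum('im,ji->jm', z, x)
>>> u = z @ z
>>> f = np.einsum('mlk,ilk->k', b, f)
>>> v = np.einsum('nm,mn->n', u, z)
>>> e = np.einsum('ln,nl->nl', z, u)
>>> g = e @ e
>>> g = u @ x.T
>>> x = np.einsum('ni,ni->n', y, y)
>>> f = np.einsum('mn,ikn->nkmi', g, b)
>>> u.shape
(13, 13)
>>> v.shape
(13,)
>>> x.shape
(7,)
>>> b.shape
(37, 5, 11)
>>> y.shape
(7, 7)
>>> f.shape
(11, 5, 13, 37)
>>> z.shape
(13, 13)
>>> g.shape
(13, 11)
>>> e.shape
(13, 13)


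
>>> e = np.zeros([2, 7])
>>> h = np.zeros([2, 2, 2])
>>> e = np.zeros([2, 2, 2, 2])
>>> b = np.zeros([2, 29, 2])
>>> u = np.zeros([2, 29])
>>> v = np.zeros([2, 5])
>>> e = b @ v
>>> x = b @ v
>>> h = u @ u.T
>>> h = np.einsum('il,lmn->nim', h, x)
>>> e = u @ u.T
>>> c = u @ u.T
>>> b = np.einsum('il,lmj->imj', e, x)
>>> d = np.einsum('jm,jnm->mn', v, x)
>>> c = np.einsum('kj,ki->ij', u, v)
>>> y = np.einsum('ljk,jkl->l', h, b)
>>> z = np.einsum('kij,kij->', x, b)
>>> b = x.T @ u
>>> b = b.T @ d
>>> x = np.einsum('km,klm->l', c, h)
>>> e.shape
(2, 2)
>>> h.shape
(5, 2, 29)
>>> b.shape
(29, 29, 29)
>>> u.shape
(2, 29)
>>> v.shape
(2, 5)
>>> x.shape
(2,)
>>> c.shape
(5, 29)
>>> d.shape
(5, 29)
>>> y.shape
(5,)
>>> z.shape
()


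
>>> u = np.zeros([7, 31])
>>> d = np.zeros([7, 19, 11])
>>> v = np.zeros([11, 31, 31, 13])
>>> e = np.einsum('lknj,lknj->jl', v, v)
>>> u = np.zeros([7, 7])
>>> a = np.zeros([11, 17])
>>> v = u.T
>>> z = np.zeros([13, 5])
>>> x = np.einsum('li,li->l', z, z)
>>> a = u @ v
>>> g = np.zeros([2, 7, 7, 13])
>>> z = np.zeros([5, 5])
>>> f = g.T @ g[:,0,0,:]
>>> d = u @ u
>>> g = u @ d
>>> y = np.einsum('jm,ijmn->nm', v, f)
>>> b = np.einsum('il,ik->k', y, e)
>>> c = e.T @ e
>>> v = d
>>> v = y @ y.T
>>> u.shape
(7, 7)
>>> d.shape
(7, 7)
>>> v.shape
(13, 13)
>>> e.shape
(13, 11)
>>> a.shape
(7, 7)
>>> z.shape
(5, 5)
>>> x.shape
(13,)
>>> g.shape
(7, 7)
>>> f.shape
(13, 7, 7, 13)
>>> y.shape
(13, 7)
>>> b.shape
(11,)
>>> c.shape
(11, 11)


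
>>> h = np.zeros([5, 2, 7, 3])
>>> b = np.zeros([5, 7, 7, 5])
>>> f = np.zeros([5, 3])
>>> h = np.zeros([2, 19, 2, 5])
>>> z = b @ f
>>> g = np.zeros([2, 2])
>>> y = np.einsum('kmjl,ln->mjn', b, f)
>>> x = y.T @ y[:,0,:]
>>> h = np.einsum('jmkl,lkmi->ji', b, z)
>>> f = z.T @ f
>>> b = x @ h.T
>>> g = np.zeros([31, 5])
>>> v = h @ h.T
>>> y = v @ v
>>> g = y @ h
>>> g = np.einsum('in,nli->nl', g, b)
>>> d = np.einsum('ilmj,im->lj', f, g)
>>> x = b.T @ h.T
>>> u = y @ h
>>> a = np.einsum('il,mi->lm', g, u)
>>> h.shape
(5, 3)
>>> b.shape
(3, 7, 5)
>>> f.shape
(3, 7, 7, 3)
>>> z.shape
(5, 7, 7, 3)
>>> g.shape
(3, 7)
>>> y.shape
(5, 5)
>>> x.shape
(5, 7, 5)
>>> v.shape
(5, 5)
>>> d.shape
(7, 3)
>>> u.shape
(5, 3)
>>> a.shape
(7, 5)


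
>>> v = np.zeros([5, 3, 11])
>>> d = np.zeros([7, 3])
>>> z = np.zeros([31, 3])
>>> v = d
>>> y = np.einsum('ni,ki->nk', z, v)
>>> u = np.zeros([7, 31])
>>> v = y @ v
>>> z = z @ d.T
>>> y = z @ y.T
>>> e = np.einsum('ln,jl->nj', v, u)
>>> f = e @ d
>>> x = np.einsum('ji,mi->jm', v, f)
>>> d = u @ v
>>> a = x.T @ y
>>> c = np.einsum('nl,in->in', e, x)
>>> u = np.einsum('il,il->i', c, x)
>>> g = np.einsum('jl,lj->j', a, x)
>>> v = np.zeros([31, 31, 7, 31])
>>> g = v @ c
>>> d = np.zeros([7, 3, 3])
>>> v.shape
(31, 31, 7, 31)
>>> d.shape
(7, 3, 3)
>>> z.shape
(31, 7)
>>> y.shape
(31, 31)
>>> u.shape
(31,)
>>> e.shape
(3, 7)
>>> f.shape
(3, 3)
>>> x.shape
(31, 3)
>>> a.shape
(3, 31)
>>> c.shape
(31, 3)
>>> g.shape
(31, 31, 7, 3)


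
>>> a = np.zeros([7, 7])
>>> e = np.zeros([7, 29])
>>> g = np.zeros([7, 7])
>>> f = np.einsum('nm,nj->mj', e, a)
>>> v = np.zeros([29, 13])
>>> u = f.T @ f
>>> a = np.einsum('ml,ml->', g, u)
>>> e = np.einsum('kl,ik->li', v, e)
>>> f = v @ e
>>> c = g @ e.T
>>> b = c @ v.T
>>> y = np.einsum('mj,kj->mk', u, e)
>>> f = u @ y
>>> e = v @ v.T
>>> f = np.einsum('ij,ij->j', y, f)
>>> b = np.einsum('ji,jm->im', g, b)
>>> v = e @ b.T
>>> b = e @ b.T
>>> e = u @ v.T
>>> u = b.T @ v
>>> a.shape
()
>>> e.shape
(7, 29)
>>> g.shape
(7, 7)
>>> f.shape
(13,)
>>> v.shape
(29, 7)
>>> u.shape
(7, 7)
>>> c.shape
(7, 13)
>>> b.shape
(29, 7)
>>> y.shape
(7, 13)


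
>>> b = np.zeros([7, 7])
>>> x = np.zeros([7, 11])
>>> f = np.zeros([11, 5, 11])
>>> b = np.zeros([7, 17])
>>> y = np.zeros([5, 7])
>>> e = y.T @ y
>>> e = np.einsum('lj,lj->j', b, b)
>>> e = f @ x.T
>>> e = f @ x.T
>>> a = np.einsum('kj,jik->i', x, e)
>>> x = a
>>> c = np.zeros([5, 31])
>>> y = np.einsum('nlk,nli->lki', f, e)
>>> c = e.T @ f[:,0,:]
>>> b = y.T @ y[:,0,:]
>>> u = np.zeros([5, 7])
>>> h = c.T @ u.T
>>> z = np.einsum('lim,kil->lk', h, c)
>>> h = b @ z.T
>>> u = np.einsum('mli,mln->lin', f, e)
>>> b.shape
(7, 11, 7)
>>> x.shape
(5,)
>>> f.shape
(11, 5, 11)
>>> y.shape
(5, 11, 7)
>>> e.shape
(11, 5, 7)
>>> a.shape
(5,)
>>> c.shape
(7, 5, 11)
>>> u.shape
(5, 11, 7)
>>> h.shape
(7, 11, 11)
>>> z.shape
(11, 7)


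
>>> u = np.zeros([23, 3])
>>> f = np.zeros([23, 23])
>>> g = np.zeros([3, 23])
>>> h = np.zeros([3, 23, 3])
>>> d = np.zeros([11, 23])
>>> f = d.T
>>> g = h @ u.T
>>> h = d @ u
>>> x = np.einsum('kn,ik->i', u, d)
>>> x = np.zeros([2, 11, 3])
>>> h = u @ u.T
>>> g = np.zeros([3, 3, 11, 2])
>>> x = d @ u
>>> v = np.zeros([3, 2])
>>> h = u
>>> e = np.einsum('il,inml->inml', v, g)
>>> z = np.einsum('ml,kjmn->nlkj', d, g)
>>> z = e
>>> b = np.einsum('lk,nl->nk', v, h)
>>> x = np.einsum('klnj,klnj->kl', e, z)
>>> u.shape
(23, 3)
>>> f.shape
(23, 11)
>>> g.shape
(3, 3, 11, 2)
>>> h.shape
(23, 3)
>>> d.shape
(11, 23)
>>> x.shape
(3, 3)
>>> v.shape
(3, 2)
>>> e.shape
(3, 3, 11, 2)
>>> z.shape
(3, 3, 11, 2)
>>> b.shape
(23, 2)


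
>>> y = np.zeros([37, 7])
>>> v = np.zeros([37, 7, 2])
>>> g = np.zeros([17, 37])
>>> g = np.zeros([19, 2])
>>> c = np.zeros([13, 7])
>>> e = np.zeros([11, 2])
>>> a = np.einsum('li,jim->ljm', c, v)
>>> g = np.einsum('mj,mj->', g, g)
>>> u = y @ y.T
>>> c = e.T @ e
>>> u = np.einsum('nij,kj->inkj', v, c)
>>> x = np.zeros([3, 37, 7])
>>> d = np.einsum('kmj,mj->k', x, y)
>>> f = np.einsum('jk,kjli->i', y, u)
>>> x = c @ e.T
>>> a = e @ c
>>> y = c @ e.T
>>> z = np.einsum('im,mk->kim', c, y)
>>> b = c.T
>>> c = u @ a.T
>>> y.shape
(2, 11)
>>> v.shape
(37, 7, 2)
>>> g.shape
()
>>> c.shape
(7, 37, 2, 11)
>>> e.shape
(11, 2)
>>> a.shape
(11, 2)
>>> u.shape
(7, 37, 2, 2)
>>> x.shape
(2, 11)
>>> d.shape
(3,)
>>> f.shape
(2,)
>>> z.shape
(11, 2, 2)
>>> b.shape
(2, 2)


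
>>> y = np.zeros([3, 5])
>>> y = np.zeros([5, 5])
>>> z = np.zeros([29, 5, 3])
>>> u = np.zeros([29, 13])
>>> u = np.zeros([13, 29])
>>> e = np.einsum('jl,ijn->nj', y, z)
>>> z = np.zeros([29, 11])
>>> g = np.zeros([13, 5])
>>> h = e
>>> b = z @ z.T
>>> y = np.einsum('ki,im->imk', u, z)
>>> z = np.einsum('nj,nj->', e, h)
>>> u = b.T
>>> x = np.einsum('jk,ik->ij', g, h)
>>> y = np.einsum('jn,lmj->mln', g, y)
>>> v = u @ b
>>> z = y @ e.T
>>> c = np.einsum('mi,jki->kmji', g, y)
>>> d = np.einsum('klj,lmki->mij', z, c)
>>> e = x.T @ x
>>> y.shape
(11, 29, 5)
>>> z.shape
(11, 29, 3)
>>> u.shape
(29, 29)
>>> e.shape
(13, 13)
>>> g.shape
(13, 5)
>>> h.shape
(3, 5)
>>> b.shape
(29, 29)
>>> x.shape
(3, 13)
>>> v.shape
(29, 29)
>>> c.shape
(29, 13, 11, 5)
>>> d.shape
(13, 5, 3)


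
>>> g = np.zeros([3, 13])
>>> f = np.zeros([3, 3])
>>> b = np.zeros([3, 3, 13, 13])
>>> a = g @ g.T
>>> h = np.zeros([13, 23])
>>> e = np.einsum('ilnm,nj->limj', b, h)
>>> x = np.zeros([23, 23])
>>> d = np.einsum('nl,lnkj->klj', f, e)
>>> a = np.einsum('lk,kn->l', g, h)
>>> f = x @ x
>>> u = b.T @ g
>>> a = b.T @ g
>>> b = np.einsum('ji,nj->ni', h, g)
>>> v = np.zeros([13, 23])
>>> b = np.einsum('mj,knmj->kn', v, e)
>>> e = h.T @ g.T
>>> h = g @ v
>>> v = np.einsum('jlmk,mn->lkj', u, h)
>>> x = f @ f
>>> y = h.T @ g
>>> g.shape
(3, 13)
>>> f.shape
(23, 23)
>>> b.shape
(3, 3)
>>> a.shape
(13, 13, 3, 13)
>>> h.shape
(3, 23)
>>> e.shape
(23, 3)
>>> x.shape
(23, 23)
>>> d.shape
(13, 3, 23)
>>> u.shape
(13, 13, 3, 13)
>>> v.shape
(13, 13, 13)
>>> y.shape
(23, 13)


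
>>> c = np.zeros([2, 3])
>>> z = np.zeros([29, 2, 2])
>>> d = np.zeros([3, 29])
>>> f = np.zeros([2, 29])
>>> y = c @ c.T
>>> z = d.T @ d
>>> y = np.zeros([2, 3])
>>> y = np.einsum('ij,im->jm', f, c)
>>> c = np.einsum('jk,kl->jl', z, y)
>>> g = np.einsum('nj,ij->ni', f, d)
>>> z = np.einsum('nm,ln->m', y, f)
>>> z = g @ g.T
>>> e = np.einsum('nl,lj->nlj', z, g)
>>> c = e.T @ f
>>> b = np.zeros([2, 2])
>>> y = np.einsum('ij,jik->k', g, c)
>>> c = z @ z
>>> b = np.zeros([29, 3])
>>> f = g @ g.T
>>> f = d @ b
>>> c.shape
(2, 2)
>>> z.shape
(2, 2)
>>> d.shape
(3, 29)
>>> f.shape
(3, 3)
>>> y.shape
(29,)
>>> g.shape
(2, 3)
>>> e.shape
(2, 2, 3)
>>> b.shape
(29, 3)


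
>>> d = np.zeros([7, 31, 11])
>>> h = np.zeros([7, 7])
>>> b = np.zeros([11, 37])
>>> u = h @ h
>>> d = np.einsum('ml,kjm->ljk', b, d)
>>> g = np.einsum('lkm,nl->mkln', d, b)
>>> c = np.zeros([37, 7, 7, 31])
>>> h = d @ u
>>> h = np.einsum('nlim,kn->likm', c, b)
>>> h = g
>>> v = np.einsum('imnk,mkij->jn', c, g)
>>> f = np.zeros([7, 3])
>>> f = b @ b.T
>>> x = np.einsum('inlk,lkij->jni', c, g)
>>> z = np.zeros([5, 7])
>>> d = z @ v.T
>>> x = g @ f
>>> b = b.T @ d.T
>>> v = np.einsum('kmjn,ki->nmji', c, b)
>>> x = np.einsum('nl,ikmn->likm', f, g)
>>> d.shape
(5, 11)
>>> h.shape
(7, 31, 37, 11)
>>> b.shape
(37, 5)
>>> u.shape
(7, 7)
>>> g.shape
(7, 31, 37, 11)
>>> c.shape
(37, 7, 7, 31)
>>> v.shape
(31, 7, 7, 5)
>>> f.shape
(11, 11)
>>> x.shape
(11, 7, 31, 37)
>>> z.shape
(5, 7)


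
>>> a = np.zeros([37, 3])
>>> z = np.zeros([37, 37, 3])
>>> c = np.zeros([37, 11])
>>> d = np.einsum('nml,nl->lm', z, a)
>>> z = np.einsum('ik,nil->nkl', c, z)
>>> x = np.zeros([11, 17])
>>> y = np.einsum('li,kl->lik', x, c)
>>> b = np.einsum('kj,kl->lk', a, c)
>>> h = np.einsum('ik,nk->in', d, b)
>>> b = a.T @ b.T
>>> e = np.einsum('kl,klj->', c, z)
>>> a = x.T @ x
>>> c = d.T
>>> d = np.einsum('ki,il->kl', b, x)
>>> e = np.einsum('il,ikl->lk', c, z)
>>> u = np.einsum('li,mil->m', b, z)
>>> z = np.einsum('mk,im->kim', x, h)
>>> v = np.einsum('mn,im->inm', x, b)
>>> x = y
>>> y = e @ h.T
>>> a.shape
(17, 17)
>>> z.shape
(17, 3, 11)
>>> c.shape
(37, 3)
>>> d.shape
(3, 17)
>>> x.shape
(11, 17, 37)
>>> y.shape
(3, 3)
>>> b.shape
(3, 11)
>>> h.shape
(3, 11)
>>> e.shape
(3, 11)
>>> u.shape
(37,)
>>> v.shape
(3, 17, 11)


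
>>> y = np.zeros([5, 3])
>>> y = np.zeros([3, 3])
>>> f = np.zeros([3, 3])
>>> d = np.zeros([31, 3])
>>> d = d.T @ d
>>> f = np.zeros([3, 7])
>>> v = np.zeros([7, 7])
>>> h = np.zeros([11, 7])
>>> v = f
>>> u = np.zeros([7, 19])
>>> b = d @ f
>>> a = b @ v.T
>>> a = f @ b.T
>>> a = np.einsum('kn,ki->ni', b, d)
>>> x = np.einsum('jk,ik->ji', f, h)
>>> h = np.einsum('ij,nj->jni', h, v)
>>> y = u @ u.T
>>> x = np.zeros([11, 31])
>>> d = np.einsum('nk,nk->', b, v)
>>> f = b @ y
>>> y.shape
(7, 7)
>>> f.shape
(3, 7)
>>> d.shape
()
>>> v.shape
(3, 7)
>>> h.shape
(7, 3, 11)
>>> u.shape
(7, 19)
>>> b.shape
(3, 7)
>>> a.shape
(7, 3)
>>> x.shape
(11, 31)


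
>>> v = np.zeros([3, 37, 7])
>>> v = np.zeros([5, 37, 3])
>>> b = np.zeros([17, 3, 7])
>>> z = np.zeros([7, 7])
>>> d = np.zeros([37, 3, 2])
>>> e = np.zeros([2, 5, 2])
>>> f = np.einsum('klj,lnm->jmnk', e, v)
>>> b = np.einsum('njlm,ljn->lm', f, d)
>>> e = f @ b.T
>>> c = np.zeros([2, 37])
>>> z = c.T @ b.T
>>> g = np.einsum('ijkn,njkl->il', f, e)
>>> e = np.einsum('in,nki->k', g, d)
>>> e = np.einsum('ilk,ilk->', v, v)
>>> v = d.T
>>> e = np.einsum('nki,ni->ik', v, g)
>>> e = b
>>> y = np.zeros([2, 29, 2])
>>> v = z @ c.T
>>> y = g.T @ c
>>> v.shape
(37, 2)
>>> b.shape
(37, 2)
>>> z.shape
(37, 37)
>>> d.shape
(37, 3, 2)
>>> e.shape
(37, 2)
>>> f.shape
(2, 3, 37, 2)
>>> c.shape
(2, 37)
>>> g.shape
(2, 37)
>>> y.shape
(37, 37)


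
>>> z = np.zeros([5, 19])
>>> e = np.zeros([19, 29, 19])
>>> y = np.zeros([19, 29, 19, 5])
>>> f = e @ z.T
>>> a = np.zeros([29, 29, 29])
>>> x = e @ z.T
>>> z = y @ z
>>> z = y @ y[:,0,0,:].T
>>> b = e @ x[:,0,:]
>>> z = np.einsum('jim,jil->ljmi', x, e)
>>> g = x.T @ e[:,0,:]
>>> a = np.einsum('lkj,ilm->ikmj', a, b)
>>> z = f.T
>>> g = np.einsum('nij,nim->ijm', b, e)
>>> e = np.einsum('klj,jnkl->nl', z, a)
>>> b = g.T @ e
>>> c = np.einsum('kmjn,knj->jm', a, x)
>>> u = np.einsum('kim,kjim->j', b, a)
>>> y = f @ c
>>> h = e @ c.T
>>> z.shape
(5, 29, 19)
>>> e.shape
(29, 29)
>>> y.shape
(19, 29, 29)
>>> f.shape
(19, 29, 5)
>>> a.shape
(19, 29, 5, 29)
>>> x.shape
(19, 29, 5)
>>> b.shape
(19, 5, 29)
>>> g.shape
(29, 5, 19)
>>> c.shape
(5, 29)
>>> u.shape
(29,)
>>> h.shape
(29, 5)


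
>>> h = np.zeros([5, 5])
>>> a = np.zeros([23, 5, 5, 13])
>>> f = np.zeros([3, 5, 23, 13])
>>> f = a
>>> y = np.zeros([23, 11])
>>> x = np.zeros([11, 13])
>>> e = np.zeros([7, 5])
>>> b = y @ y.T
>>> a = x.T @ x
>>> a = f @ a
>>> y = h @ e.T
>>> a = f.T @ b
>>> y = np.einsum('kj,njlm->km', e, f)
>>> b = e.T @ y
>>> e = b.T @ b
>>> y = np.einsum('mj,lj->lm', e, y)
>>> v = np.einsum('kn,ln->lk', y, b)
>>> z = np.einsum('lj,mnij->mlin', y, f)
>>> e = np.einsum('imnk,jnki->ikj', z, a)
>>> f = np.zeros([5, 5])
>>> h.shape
(5, 5)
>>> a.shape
(13, 5, 5, 23)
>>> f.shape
(5, 5)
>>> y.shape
(7, 13)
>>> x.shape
(11, 13)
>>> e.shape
(23, 5, 13)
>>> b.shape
(5, 13)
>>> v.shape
(5, 7)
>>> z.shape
(23, 7, 5, 5)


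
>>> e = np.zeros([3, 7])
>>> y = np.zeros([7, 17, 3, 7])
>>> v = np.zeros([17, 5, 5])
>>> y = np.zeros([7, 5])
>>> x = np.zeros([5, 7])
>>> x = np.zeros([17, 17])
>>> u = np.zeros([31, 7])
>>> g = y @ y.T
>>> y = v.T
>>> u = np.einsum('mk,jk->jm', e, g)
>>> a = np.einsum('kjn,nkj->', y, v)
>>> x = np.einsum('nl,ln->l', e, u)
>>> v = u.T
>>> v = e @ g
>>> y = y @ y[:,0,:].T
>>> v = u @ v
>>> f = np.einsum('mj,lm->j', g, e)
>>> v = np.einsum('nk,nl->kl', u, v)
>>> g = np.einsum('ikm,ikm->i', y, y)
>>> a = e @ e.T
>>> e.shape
(3, 7)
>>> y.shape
(5, 5, 5)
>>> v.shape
(3, 7)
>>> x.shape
(7,)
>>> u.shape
(7, 3)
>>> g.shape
(5,)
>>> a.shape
(3, 3)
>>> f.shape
(7,)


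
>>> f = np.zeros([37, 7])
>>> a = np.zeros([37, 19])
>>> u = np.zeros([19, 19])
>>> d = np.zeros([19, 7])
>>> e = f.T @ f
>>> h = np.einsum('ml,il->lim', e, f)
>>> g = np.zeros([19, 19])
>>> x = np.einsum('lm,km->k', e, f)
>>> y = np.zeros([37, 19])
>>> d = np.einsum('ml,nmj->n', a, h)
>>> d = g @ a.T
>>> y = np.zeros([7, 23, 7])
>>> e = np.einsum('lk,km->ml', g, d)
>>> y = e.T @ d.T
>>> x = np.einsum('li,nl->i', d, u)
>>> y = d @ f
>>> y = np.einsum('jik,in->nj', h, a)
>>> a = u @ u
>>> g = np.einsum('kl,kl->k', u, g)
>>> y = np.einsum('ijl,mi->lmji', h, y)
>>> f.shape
(37, 7)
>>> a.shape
(19, 19)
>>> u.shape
(19, 19)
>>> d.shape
(19, 37)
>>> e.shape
(37, 19)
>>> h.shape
(7, 37, 7)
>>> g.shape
(19,)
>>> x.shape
(37,)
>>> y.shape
(7, 19, 37, 7)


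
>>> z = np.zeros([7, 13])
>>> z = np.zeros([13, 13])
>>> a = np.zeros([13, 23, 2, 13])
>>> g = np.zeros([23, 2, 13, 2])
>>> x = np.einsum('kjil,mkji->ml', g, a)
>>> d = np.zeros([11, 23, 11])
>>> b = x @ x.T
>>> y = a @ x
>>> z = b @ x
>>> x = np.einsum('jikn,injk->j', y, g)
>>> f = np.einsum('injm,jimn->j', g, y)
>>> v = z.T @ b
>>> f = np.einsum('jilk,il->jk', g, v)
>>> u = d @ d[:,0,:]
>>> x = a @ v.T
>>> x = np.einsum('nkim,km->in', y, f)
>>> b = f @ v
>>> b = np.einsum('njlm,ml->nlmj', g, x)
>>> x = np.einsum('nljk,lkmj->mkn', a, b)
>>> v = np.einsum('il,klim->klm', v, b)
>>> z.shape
(13, 2)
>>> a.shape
(13, 23, 2, 13)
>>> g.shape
(23, 2, 13, 2)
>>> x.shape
(2, 13, 13)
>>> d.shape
(11, 23, 11)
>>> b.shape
(23, 13, 2, 2)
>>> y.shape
(13, 23, 2, 2)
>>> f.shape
(23, 2)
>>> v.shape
(23, 13, 2)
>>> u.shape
(11, 23, 11)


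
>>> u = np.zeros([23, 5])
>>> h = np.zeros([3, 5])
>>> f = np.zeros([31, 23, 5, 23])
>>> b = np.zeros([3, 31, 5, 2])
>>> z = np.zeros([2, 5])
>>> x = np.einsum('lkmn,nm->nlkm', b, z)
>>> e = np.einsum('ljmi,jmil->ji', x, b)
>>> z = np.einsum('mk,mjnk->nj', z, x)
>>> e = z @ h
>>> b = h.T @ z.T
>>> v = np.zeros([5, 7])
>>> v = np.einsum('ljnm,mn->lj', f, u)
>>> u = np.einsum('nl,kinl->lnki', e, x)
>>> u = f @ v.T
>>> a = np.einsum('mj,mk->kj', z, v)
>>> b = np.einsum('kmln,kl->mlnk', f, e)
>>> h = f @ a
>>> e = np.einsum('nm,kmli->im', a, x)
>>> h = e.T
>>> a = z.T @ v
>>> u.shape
(31, 23, 5, 31)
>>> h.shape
(3, 5)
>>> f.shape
(31, 23, 5, 23)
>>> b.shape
(23, 5, 23, 31)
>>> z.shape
(31, 3)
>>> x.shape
(2, 3, 31, 5)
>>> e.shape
(5, 3)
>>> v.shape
(31, 23)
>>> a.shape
(3, 23)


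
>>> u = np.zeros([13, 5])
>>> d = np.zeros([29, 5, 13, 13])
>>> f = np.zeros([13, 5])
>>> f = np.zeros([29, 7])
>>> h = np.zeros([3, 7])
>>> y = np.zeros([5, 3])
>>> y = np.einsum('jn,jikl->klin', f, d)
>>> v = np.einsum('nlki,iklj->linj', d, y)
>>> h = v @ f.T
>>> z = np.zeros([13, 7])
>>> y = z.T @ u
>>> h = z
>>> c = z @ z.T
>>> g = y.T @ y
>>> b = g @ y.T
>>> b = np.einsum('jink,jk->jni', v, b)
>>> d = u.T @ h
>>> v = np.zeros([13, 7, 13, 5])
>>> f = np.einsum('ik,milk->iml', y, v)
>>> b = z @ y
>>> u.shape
(13, 5)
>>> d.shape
(5, 7)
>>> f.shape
(7, 13, 13)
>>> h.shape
(13, 7)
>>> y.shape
(7, 5)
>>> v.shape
(13, 7, 13, 5)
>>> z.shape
(13, 7)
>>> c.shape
(13, 13)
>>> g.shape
(5, 5)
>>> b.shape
(13, 5)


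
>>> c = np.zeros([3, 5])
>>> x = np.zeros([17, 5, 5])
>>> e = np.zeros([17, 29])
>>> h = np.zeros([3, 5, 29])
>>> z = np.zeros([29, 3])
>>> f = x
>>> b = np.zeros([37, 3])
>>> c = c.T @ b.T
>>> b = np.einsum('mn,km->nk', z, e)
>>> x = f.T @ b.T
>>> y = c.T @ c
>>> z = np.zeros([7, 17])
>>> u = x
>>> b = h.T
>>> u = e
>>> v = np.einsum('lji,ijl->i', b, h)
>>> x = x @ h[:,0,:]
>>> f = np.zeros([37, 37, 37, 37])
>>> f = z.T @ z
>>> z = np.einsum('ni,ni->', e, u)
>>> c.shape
(5, 37)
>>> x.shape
(5, 5, 29)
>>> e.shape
(17, 29)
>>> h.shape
(3, 5, 29)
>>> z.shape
()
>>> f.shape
(17, 17)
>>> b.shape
(29, 5, 3)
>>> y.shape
(37, 37)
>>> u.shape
(17, 29)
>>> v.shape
(3,)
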